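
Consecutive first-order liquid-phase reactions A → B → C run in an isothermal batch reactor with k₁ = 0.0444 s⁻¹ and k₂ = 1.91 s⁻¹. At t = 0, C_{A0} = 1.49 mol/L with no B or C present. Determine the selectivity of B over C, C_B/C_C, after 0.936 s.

The intermediate concentration in a first-order A→B→C sequence is C_B = k₁C_{A0}(e^(−k₁t) − e^(−k₂t))/(k₂−k₁).
e^(−k₁t) = e^(−0.0444×0.936) = e^(−0.04156) = 0.9593; e^(−k₂t) = e^(−1.788) = 0.1673.
C_B = 0.0444×1.49/(1.91−0.0444) × (0.9593−0.1673) = 0.03546×0.7920 = 0.02808 mol/L.
C_A = C_{A0}e^(−k₁t) = 1.429 mol/L, so C_C = C_{A0}−C_A−C_B = 0.03257 mol/L; C_B/C_C = 0.862.

0.862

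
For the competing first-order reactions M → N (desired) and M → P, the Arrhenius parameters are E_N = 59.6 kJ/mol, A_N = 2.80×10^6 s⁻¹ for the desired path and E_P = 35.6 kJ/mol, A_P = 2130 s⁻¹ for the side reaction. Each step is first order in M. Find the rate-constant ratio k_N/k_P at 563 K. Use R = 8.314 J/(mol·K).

7.80

k_N/k_P = (A_N/A_P)·exp[−(E_N−E_P)/(RT)] = (A_N/A_P)·exp[(E_P−E_N)/(RT)].
(E_P−E_N)/(RT) = (35.6−59.6)×10³/(8.314×563) = -24000/4681 = -5.127.
k_N/k_P = (2.80×10^6/2130)·exp(-5.127) = 1315 × 0.005932 = 7.80.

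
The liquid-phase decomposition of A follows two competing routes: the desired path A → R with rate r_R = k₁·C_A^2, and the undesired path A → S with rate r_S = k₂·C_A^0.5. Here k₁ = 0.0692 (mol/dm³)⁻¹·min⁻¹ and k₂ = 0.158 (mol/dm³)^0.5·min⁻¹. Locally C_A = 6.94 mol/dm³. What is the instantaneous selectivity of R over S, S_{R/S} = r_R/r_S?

S_{R/S} = r_R/r_S = (k₁·C_A^2)/(k₂·C_A^0.5) = (k₁/k₂)·C_A^1.5.
= (0.0692×6.940^2) / (0.158×6.940^0.5) = 3.333/0.4162 = 8.01.

8.01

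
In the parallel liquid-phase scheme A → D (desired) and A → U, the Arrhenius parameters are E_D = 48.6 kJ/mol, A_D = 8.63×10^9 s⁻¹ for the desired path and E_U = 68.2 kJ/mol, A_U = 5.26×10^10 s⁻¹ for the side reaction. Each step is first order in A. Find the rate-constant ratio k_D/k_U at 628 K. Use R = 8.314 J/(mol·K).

Since both paths have the same order in A, the concentration cancels and S_{D/U} = k_D/k_U = (A_D/A_U)·exp[(E_U−E_D)/(RT)].
(E_U−E_D)/(RT) = (68.2−48.6)×10³/(8.314×628) = 19600/5221 = 3.754.
k_D/k_U = (8.63×10^9/5.26×10^10)·exp(3.754) = 0.1641 × 42.69 = 7.00.

7.00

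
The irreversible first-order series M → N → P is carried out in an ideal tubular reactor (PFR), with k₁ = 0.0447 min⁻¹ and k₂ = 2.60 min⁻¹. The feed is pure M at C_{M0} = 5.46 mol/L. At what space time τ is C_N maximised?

1.59 min

Setting dC_N/dτ = 0 gives τ_opt = ln(k₂/k₁)/(k₂−k₁).
= ln(2.60/0.0447)/(2.60−0.0447) = ln(58.17)/2.555 = 4.063/2.555 = 1.59 min.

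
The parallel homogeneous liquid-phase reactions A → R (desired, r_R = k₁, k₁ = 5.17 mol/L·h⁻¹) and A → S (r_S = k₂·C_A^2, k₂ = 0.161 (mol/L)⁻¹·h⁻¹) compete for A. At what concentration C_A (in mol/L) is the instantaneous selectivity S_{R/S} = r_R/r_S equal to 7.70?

2.04 mol/L

S_{R/S} = (k₁/k₂)·C_A^-2 ⇒ C_A = (S·k₂/k₁)^(-0.5).
= (7.70×0.161/5.17)^(-0.5) = (0.2398)^(-0.5) = 2.04 mol/L.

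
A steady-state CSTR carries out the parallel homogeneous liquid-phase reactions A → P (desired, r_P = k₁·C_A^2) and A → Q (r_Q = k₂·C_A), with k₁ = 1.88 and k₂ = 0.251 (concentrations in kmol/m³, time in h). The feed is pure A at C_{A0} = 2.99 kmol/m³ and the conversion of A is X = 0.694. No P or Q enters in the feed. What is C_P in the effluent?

1.81 kmol/m³

Exit C_A = C_{A0}(1−X) = 2.99×0.306 = 0.9149 kmol/m³.
A CSTR operates uniformly at the exit composition, giving r_P = 1.574 and r_Q = 0.2296 (each k·C_A^n at C_A = 0.9149).
Fraction of consumed A going to P: r_P/(r_P+r_Q) = 0.8727.
C_P = 0.8727·C_{A0}·X = 0.8727×2.99×0.694 = 1.81 kmol/m³.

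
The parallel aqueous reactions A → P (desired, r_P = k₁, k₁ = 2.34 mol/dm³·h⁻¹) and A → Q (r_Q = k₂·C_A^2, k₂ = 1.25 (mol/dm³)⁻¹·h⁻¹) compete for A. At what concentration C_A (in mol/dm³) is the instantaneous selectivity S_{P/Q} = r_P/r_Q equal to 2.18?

S_{P/Q} = (k₁/k₂)·C_A^-2 ⇒ C_A = (S·k₂/k₁)^(-0.5).
= (2.18×1.25/2.34)^(-0.5) = (1.165)^(-0.5) = 0.927 mol/dm³.

0.927 mol/dm³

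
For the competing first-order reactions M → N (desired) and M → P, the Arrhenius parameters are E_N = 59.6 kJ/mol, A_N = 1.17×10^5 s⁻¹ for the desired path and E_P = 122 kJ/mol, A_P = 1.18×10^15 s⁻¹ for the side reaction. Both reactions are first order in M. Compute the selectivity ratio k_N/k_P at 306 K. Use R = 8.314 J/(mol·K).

4.45

With equal orders, S_{N/P} = k_N/k_P = (A_N/A_P)·exp[(E_P−E_N)/(RT)].
(E_P−E_N)/(RT) = (122−59.6)×10³/(8.314×306) = 62400/2544 = 24.53.
k_N/k_P = (1.17×10^5/1.18×10^15)·exp(24.53) = 9.915×10^-11 × 4.489×10^10 = 4.45.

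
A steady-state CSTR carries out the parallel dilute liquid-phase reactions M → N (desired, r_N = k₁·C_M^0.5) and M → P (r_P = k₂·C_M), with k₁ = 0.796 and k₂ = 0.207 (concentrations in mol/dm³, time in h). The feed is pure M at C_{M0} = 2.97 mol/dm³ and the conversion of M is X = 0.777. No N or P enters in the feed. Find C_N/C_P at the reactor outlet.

4.73

Exit C_M = C_{M0}(1−X) = 2.97×0.223 = 0.6623 mol/dm³.
Rates in a CSTR are evaluated at the outlet concentration: r_N = 0.796×0.6623^0.5 = 0.6478, r_P = 0.207×0.6623 = 0.1371.
Overall selectivity = C_N/C_P = r_Nτ/(r_Pτ) = r_N/r_P = 4.73.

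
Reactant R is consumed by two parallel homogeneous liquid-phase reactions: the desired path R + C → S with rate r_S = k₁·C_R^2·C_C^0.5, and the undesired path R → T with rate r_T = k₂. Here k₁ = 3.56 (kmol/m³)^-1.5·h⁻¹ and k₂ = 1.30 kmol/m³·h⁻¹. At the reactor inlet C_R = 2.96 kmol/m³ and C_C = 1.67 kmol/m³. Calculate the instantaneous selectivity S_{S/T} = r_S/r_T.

31.0

S_{S/T} = r_S/r_T = (k₁·C_R^2·C_C^0.5)/(k₂) = (k₁/k₂)·C_R^2·C_C^0.5.
= (3.56×2.960^2×1.670^0.5) / (1.30) = 40.31/1.300 = 31.0.
Since the desired path is higher order in R, keeping C_R high (PFR or concentrated feed) favours S.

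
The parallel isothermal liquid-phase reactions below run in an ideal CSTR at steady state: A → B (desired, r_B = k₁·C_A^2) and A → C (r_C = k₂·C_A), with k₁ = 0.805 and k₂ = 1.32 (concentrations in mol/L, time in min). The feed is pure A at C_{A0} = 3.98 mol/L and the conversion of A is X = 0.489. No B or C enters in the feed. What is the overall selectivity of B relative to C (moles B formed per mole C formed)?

1.24

Exit C_A = C_{A0}(1−X) = 3.98×0.511 = 2.034 mol/L.
In a CSTR the entire volume is at exit conditions, so r_B = 0.805×2.034^2 = 3.330 and r_C = 1.32×2.034 = 2.685.
Overall selectivity = C_B/C_C = r_Bτ/(r_Cτ) = r_B/r_C = 1.24.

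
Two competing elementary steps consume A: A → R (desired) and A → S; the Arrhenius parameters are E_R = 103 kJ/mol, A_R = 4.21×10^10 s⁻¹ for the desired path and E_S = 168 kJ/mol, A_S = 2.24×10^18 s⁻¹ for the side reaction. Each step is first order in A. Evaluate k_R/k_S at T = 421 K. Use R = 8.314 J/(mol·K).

k_R/k_S = (A_R/A_S)·exp[−(E_R−E_S)/(RT)] = (A_R/A_S)·exp[(E_S−E_R)/(RT)].
(E_S−E_R)/(RT) = (168−103)×10³/(8.314×421) = 65000/3500 = 18.57.
k_R/k_S = (4.21×10^10/2.24×10^18)·exp(18.57) = 1.879×10^-8 × 1.162×10^8 = 2.18.

2.18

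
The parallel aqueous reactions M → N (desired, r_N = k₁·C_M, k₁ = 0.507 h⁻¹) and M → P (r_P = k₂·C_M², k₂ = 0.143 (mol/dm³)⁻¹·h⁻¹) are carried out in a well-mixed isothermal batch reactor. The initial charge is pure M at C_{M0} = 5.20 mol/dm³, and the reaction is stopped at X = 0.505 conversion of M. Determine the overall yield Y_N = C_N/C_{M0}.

C_M = C_{M0}(1−X) = 2.574 mol/dm³.
Along a PFR/batch, dC_N/dC_M = −r_N/(r_N+r_P) = −k₁/(k₁+k₂·C_M).
Integrating from C_{M0} to C_M: C_N = (0.507/0.143)·ln[(0.507+0.143·5.20)/(0.507+0.143·2.57)] = 3.545·ln(1.251/0.8751) = 1.266 mol/dm³.
Y_N = C_N/C_{M0} = 1.266/5.20 = 0.243.

0.243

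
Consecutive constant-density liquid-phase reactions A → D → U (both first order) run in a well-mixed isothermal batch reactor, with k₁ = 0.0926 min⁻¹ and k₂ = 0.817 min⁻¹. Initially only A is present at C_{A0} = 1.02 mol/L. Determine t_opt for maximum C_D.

3.01 min

The intermediate peaks when r₁ = r₂, i.e. k₁e^(−k₁t) = k₂e^(−k₂t), giving t_opt = ln(k₂/k₁)/(k₂−k₁).
= ln(0.817/0.0926)/(0.817−0.0926) = ln(8.823)/0.7244 = 2.177/0.7244 = 3.01 min.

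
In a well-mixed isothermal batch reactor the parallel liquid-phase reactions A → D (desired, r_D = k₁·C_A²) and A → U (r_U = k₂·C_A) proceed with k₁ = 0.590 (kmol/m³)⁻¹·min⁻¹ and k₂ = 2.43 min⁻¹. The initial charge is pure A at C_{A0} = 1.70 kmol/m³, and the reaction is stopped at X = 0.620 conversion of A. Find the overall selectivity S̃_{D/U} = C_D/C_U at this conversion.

C_A = C_{A0}(1−X) = 0.6460 kmol/m³.
Along a PFR/batch, dC_U/dC_A = −r_U/(r_D+r_U) = −k₂/(k₂+k₁·C_A).
Integrating from C_{A0} to C_A: C_U = (2.43/0.590)·ln[(2.43+0.590·1.70)/(2.43+0.590·0.646)] = 4.119·ln(3.433/2.811) = 0.8231 kmol/m³.
Then C_D = (C_{A0}−C_A) − C_U = 1.054 − 0.8231 = 0.2309 kmol/m³.
S̃_{D/U} = C_D/C_U = 0.2309/0.8231 = 0.281.

0.281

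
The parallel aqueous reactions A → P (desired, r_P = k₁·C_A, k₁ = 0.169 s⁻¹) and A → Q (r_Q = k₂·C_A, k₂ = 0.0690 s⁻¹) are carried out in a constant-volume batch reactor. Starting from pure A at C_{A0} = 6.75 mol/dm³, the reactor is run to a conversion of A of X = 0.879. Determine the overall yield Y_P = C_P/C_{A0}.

C_A = C_{A0}(1−X) = 0.8167 mol/dm³.
Both paths are first order in A, so the instantaneous fraction to P is constant: dC_P/d(−C_A) = k₁/(k₁+k₂) = 0.7101.
C_P = 0.7101·(C_{A0}−C_A) = 0.7101×5.933 = 4.21 mol/dm³.
Y_P = C_P/C_{A0} = 4.213/6.75 = 0.624.

0.624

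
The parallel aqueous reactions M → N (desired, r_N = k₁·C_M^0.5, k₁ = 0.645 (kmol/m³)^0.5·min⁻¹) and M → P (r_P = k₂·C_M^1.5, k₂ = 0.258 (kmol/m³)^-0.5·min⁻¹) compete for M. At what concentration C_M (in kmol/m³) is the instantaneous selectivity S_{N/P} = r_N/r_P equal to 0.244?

S_{N/P} = (k₁/k₂)·C_M⁻¹ ⇒ C_M = (S·k₂/k₁)^(-1).
= (0.244×0.258/0.645)^(-1) = (0.09760)^(-1) = 10.2 kmol/m³.

10.2 kmol/m³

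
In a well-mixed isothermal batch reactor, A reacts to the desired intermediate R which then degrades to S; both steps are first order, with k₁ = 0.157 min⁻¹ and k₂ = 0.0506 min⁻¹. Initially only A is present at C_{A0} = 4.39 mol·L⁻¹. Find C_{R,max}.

For a first-order series the maximum intermediate yield is C_{R,max}/C_{A0} = (k₁/k₂)^[k₂/(k₂−k₁)].
= (0.157/0.0506)^(0.0506/(0.0506−0.157)) = (3.103)^(-0.4756) = 0.5836.
C_{R,max} = 0.5836×4.39 = 2.56 mol·L⁻¹.

2.56 mol·L⁻¹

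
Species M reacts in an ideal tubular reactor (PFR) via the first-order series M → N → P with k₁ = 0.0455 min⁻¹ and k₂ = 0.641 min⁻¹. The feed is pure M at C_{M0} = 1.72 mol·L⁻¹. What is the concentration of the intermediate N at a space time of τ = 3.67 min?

0.0987 mol·L⁻¹

For first-order series with pure M initially, C_N(τ) = k₁C_{M0}/(k₂−k₁)·(e^(−k₁τ) − e^(−k₂τ)).
e^(−k₁τ) = e^(−0.0455×3.67) = e^(−0.1670) = 0.8462; e^(−k₂τ) = e^(−2.352) = 0.09513.
C_N = 0.0455×1.72/(0.641−0.0455) × (0.8462−0.09513) = 0.1314×0.7511 = 0.09871 mol·L⁻¹.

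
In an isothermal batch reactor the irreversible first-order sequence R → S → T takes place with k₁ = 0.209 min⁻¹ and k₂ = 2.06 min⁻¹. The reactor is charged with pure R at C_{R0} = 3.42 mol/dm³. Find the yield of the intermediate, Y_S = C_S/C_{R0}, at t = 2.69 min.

0.0639

For first-order series with pure R initially, C_S(t) = k₁C_{R0}/(k₂−k₁)·(e^(−k₁t) − e^(−k₂t)).
e^(−k₁t) = e^(−0.209×2.69) = e^(−0.5622) = 0.5699; e^(−k₂t) = e^(−5.541) = 0.003921.
C_S = 0.209×3.42/(2.06−0.209) × (0.5699−0.003921) = 0.3862×0.5660 = 0.2186 mol/dm³.
Y_S = C_S/C_{R0} = 0.2186/3.42 = 0.0639.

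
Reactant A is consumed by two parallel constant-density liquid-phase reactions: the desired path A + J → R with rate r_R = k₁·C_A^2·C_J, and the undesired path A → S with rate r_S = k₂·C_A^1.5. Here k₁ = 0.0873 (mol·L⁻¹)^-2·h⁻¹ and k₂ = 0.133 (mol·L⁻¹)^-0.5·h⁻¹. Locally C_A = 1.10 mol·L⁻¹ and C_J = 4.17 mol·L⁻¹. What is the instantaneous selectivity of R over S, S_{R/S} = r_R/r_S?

S_{R/S} = r_R/r_S = (k₁·C_A^2·C_J)/(k₂·C_A^1.5) = (k₁/k₂)·C_A^0.5·C_J.
= (0.0873×1.100^2×4.170) / (0.133×1.100^1.5) = 0.4405/0.1534 = 2.87.

2.87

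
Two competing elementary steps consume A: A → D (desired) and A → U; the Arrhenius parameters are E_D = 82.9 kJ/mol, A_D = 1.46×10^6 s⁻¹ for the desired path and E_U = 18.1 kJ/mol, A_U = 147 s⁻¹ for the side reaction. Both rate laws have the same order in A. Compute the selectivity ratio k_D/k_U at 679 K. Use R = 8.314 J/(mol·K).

0.103

Since both paths have the same order in A, the concentration cancels and S_{D/U} = k_D/k_U = (A_D/A_U)·exp[(E_U−E_D)/(RT)].
(E_U−E_D)/(RT) = (18.1−82.9)×10³/(8.314×679) = -64800/5645 = -11.48.
k_D/k_U = (1.46×10^6/147)·exp(-11.48) = 9932 × 1.035×10^-5 = 0.103.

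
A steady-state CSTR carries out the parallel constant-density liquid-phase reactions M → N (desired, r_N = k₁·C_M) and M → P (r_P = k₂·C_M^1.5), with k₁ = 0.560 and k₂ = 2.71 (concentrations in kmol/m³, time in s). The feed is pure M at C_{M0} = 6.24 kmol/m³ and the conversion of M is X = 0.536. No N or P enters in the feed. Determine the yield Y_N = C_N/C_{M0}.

0.0580

Exit C_M = C_{M0}(1−X) = 6.24×0.464 = 2.895 kmol/m³.
In a CSTR the entire volume is at exit conditions, so r_N = 0.560×2.895 = 1.621 and r_P = 2.71×2.895^1.5 = 13.35.
Fraction of consumed M going to N: r_N/(r_N+r_P) = 0.1083.
C_N = 0.1083·C_{M0}·X = 0.1083×6.24×0.536 = 0.362 kmol/m³; Y_N = C_N/C_{M0} = 0.0580.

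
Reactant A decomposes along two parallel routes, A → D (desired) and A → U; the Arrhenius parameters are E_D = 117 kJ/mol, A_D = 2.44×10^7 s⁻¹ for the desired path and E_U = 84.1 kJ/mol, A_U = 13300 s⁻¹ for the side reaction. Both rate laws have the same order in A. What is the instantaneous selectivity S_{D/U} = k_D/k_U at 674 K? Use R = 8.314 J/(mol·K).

k_D/k_U = (A_D/A_U)·exp[−(E_D−E_U)/(RT)] = (A_D/A_U)·exp[(E_U−E_D)/(RT)].
(E_U−E_D)/(RT) = (84.1−117)×10³/(8.314×674) = -32900/5604 = -5.871.
k_D/k_U = (2.44×10^7/13300)·exp(-5.871) = 1835 × 0.002820 = 5.17.

5.17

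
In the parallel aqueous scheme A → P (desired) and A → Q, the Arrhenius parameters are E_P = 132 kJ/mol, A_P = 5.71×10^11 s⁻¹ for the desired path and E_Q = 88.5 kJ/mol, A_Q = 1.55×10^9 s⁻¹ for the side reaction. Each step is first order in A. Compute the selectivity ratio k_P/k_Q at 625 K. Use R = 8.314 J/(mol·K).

Since both paths have the same order in A, the concentration cancels and S_{P/Q} = k_P/k_Q = (A_P/A_Q)·exp[(E_Q−E_P)/(RT)].
(E_Q−E_P)/(RT) = (88.5−132)×10³/(8.314×625) = -43500/5196 = -8.371.
k_P/k_Q = (5.71×10^11/1.55×10^9)·exp(-8.371) = 368.4 × 2.314×10^-4 = 0.0852.
Since E_P > E_Q, raising the temperature improves selectivity toward P.

0.0852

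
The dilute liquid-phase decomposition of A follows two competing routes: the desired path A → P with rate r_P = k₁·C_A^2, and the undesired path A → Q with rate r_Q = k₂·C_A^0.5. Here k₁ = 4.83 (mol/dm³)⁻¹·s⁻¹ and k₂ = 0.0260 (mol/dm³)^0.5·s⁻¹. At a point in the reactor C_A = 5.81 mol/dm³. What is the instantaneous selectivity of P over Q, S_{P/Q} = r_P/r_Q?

S_{P/Q} = r_P/r_Q = (k₁·C_A^2)/(k₂·C_A^0.5) = (k₁/k₂)·C_A^1.5.
= (4.83×5.810^2) / (0.0260×5.810^0.5) = 163.0/0.06267 = 2602.
Since the desired path is higher order in A, keeping C_A high (PFR or concentrated feed) favours P.

2602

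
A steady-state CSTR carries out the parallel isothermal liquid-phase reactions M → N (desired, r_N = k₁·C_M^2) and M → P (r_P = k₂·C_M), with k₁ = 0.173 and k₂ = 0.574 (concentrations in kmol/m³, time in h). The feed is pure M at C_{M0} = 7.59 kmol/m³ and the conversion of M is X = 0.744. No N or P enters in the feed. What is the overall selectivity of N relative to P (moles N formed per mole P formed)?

Exit C_M = C_{M0}(1−X) = 7.59×0.256 = 1.943 kmol/m³.
In a CSTR the entire volume is at exit conditions, so r_N = 0.173×1.943^2 = 0.6531 and r_P = 0.574×1.943 = 1.115.
Overall selectivity = C_N/C_P = r_Nτ/(r_Pτ) = r_N/r_P = 0.586.

0.586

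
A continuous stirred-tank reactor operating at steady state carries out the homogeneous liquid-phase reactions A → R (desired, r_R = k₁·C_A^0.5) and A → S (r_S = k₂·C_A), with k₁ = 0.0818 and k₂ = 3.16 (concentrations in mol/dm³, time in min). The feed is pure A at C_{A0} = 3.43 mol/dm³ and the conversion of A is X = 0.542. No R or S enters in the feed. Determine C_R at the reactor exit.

Exit C_A = C_{A0}(1−X) = 3.43×0.458 = 1.571 mol/dm³.
In a CSTR the entire volume is at exit conditions, so r_R = 0.0818×1.571^0.5 = 0.1025 and r_S = 3.16×1.571 = 4.964.
Fraction of consumed A going to R: r_R/(r_R+r_S) = 0.02024.
C_R = 0.02024·C_{A0}·X = 0.02024×3.43×0.542 = 0.0376 mol/dm³.

0.0376 mol/dm³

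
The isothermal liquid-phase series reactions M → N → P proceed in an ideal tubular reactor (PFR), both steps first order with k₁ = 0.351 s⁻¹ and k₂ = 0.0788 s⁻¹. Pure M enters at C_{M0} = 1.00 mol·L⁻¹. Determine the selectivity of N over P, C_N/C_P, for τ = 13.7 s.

Solving the coupled first-order balances gives C_N(τ) = [k₁/(k₂−k₁)]·C_{M0}·(e^(−k₁τ) − e^(−k₂τ)).
e^(−k₁τ) = e^(−0.351×13.7) = e^(−4.809) = 0.008158; e^(−k₂τ) = e^(−1.080) = 0.3397.
C_N = 0.351×1.00/(0.0788−0.351) × (0.008158−0.3397) = (-1.289)×(-0.3316) = 0.4276 mol·L⁻¹.
C_M = C_{M0}e^(−k₁τ) = 0.008158 mol·L⁻¹, so C_P = C_{M0}−C_M−C_N = 0.5643 mol·L⁻¹; C_N/C_P = 0.758.

0.758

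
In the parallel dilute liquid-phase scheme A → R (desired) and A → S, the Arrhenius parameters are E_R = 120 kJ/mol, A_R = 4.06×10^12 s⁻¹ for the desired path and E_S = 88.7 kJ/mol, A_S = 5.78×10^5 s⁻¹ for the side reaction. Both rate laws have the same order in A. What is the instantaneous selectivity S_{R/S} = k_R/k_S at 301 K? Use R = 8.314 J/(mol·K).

Since both paths have the same order in A, the concentration cancels and S_{R/S} = k_R/k_S = (A_R/A_S)·exp[(E_S−E_R)/(RT)].
(E_S−E_R)/(RT) = (88.7−120)×10³/(8.314×301) = -31300/2503 = -12.51.
k_R/k_S = (4.06×10^12/5.78×10^5)·exp(-12.51) = 7.024×10^6 × 3.699×10^-6 = 26.0.
Since E_R > E_S, raising the temperature improves selectivity toward R.

26.0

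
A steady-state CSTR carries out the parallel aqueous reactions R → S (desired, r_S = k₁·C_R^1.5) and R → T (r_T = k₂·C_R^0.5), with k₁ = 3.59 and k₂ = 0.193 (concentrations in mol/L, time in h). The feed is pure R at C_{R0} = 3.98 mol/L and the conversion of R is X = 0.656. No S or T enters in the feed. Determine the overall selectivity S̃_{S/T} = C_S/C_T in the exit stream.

25.5

Exit C_R = C_{R0}(1−X) = 3.98×0.344 = 1.369 mol/L.
Rates in a CSTR are evaluated at the outlet concentration: r_S = 3.59×1.369^1.5 = 5.751, r_T = 0.193×1.369^0.5 = 0.2258.
Overall selectivity = C_S/C_T = r_Sτ/(r_Tτ) = r_S/r_T = 25.5.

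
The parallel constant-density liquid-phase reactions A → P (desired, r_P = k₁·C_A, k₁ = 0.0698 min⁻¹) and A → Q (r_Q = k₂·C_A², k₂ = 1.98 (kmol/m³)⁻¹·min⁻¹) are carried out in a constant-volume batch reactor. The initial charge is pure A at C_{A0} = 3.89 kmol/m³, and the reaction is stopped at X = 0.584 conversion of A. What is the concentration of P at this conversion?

C_A = C_{A0}(1−X) = 1.618 kmol/m³.
Along a PFR/batch, dC_P/dC_A = −r_P/(r_P+r_Q) = −k₁/(k₁+k₂·C_A).
Integrating from C_{A0} to C_A: C_P = (0.0698/1.98)·ln[(0.0698+1.98·3.89)/(0.0698+1.98·1.62)] = 0.03525·ln(7.772/3.274) = 0.03048 kmol/m³.

0.0305 kmol/m³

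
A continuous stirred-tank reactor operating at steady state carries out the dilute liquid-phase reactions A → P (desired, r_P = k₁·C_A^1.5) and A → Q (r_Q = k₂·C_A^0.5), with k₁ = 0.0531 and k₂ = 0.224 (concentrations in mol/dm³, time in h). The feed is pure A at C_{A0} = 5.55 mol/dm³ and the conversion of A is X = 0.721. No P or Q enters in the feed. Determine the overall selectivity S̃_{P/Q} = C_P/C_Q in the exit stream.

0.367

Exit C_A = C_{A0}(1−X) = 5.55×0.279 = 1.548 mol/dm³.
In a CSTR the entire volume is at exit conditions, so r_P = 0.0531×1.548^1.5 = 0.1023 and r_Q = 0.224×1.548^0.5 = 0.2787.
Overall selectivity = C_P/C_Q = r_Pτ/(r_Qτ) = r_P/r_Q = 0.367.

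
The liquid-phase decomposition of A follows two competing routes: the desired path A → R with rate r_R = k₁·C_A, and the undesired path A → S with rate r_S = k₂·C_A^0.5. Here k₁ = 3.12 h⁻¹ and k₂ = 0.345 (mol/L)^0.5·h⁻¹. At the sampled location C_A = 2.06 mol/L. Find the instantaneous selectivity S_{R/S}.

S_{R/S} = r_R/r_S = (k₁·C_A)/(k₂·C_A^0.5) = (k₁/k₂)·C_A^0.5.
= (3.12×2.060) / (0.345×2.060^0.5) = 6.427/0.4952 = 13.0.
Since the desired path is higher order in A, keeping C_A high (PFR or concentrated feed) favours R.

13.0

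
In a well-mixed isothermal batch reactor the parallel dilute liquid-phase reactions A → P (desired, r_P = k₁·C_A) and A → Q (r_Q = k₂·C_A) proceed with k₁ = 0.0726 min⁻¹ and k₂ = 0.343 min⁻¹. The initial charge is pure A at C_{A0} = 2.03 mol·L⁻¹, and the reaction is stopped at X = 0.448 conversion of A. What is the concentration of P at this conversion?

C_A = C_{A0}(1−X) = 1.121 mol·L⁻¹.
Both paths are first order in A, so the instantaneous fraction to P is constant: dC_P/d(−C_A) = k₁/(k₁+k₂) = 0.1747.
C_P = 0.1747·(C_{A0}−C_A) = 0.1747×0.9094 = 0.159 mol·L⁻¹.

0.159 mol·L⁻¹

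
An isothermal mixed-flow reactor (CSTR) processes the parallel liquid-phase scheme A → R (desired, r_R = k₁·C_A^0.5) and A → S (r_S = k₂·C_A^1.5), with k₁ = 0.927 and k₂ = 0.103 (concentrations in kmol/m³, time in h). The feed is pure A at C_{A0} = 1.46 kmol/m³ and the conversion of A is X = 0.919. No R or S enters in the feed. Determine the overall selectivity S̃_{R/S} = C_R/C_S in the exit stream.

Exit C_A = C_{A0}(1−X) = 1.46×0.0810 = 0.1183 kmol/m³.
Rates in a CSTR are evaluated at the outlet concentration: r_R = 0.927×0.1183^0.5 = 0.3188, r_S = 0.103×0.1183^1.5 = 0.004189.
Overall selectivity = C_R/C_S = r_Rτ/(r_Sτ) = r_R/r_S = 76.1.

76.1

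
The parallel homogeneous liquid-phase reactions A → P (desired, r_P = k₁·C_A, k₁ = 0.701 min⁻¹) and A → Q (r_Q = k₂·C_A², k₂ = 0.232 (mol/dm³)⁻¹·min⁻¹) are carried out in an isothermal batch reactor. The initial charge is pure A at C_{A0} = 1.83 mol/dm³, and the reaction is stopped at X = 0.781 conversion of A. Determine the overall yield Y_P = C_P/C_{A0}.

C_A = C_{A0}(1−X) = 0.4008 mol/dm³.
Along a PFR/batch, dC_P/dC_A = −r_P/(r_P+r_Q) = −k₁/(k₁+k₂·C_A).
Integrating from C_{A0} to C_A: C_P = (0.701/0.232)·ln[(0.701+0.232·1.83)/(0.701+0.232·0.401)] = 3.022·ln(1.126/0.7940) = 1.054 mol/dm³.
Y_P = C_P/C_{A0} = 1.054/1.83 = 0.576.

0.576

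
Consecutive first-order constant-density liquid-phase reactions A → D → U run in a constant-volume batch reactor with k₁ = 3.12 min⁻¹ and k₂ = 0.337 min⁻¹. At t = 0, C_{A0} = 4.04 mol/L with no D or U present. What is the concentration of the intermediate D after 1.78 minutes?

2.47 mol/L

Solving the coupled first-order balances gives C_D(t) = [k₁/(k₂−k₁)]·C_{A0}·(e^(−k₁t) − e^(−k₂t)).
e^(−k₁t) = e^(−3.12×1.78) = e^(−5.554) = 0.003873; e^(−k₂t) = e^(−0.5999) = 0.5489.
C_D = 3.12×4.04/(0.337−3.12) × (0.003873−0.5489) = (-4.529)×(-0.5450) = 2.468 mol/L.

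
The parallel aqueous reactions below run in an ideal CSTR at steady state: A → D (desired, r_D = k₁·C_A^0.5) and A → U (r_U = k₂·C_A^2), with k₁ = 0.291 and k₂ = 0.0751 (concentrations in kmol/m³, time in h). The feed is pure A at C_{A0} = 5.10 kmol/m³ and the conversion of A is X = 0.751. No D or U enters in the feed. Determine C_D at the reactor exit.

Exit C_A = C_{A0}(1−X) = 5.10×0.249 = 1.270 kmol/m³.
Rates in a CSTR are evaluated at the outlet concentration: r_D = 0.291×1.270^0.5 = 0.3279, r_U = 0.0751×1.270^2 = 0.1211.
Fraction of consumed A going to D: r_D/(r_D+r_U) = 0.7303.
C_D = 0.7303·C_{A0}·X = 0.7303×5.10×0.751 = 2.80 kmol/m³.

2.80 kmol/m³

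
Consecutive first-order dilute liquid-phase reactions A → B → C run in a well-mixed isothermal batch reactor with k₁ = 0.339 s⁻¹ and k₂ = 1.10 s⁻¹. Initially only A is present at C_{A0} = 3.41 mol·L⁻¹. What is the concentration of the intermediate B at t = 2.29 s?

0.577 mol·L⁻¹

The intermediate concentration in a first-order A→B→C sequence is C_B = k₁C_{A0}(e^(−k₁t) − e^(−k₂t))/(k₂−k₁).
e^(−k₁t) = e^(−0.339×2.29) = e^(−0.7763) = 0.4601; e^(−k₂t) = e^(−2.519) = 0.08054.
C_B = 0.339×3.41/(1.10−0.339) × (0.4601−0.08054) = 1.519×0.3796 = 0.5766 mol·L⁻¹.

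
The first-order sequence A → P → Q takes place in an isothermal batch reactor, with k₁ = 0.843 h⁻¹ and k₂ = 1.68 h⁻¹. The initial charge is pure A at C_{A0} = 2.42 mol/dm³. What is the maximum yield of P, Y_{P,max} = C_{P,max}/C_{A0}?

Evaluating C_P at t_opt = ln(k₂/k₁)/(k₂−k₁) gives C_{P,max}/C_{A0} = (k₁/k₂)^[k₂/(k₂−k₁)].
= (0.843/1.68)^(1.68/(1.68−0.843)) = (0.5018)^(2.007) = 0.2505.

0.251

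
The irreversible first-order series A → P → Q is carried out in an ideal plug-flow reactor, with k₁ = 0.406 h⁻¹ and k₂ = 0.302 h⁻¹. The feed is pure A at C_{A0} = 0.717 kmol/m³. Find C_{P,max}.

0.304 kmol/m³

Evaluating C_P at τ_opt = ln(k₂/k₁)/(k₂−k₁) gives C_{P,max}/C_{A0} = (k₁/k₂)^[k₂/(k₂−k₁)].
= (0.406/0.302)^(0.302/(0.302−0.406)) = (1.344)^(-2.904) = 0.4234.
C_{P,max} = 0.4234×0.717 = 0.304 kmol/m³.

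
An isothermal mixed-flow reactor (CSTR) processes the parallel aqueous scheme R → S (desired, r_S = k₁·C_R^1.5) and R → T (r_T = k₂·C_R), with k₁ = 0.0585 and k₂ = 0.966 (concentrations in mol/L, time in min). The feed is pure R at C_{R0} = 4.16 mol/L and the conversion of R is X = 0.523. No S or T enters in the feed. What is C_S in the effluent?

Exit C_R = C_{R0}(1−X) = 4.16×0.477 = 1.984 mol/L.
Rates in a CSTR are evaluated at the outlet concentration: r_S = 0.0585×1.984^1.5 = 0.1635, r_T = 0.966×1.984 = 1.917.
Fraction of consumed R going to S: r_S/(r_S+r_T) = 0.07860.
C_S = 0.07860·C_{R0}·X = 0.07860×4.16×0.523 = 0.171 mol/L.

0.171 mol/L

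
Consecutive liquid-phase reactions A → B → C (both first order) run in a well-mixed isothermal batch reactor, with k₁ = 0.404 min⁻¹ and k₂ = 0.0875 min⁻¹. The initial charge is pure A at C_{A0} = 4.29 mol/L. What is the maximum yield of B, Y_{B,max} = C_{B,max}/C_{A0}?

For a first-order series the maximum intermediate yield is C_{B,max}/C_{A0} = (k₁/k₂)^[k₂/(k₂−k₁)].
= (0.404/0.0875)^(0.0875/(0.0875−0.404)) = (4.617)^(-0.2765) = 0.6551.

0.655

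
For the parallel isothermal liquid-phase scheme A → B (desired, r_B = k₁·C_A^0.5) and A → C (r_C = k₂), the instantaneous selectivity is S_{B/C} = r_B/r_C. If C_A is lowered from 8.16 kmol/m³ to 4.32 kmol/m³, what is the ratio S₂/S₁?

S_{B/C} = (k₁/k₂)·C_A^0.5, so S₂/S₁ = (C_{A,2}/C_{A,1})^0.5.
= (4.32/8.16)^0.5 = (0.5294)^0.5 = 0.728.

0.728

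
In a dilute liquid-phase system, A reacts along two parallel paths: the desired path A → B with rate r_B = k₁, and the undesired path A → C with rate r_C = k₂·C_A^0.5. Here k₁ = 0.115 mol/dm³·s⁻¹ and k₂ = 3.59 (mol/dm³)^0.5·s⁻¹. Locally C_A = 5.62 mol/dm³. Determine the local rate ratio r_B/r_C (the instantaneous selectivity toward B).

S_{B/C} = r_B/r_C = (k₁)/(k₂·C_A^0.5) = (k₁/k₂)·C_A^-0.5.
= (0.115) / (3.59×5.620^0.5) = 0.1150/8.511 = 0.0135.

0.0135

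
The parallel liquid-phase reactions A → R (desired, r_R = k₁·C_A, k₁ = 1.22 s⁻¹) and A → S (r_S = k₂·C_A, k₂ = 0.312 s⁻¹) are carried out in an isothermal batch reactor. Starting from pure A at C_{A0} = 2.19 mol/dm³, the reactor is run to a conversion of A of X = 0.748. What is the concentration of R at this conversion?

C_A = C_{A0}(1−X) = 0.5519 mol/dm³.
Both paths are first order in A, so the instantaneous fraction to R is constant: dC_R/d(−C_A) = k₁/(k₁+k₂) = 0.7963.
C_R = 0.7963·(C_{A0}−C_A) = 0.7963×1.638 = 1.30 mol/dm³.

1.30 mol/dm³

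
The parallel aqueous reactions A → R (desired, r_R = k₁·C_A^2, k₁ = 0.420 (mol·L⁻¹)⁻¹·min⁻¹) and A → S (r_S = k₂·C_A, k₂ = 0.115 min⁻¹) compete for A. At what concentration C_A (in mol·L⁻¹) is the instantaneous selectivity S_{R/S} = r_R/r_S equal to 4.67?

1.28 mol·L⁻¹

S_{R/S} = (k₁/k₂)·C_A ⇒ C_A = S·k₂/k₁.
= 4.67×0.115/0.420 = 1.28 mol·L⁻¹.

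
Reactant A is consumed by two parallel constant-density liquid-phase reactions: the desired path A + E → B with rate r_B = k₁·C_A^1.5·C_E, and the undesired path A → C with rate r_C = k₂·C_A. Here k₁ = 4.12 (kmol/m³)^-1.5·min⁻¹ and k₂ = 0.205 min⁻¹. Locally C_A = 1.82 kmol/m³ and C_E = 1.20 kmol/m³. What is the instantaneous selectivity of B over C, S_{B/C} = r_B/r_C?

S_{B/C} = r_B/r_C = (k₁·C_A^1.5·C_E)/(k₂·C_A) = (k₁/k₂)·C_A^0.5·C_E.
= (4.12×1.820^1.5×1.200) / (0.205×1.820) = 12.14/0.3731 = 32.5.
Since the desired path is higher order in A, keeping C_A high (PFR or concentrated feed) favours B.

32.5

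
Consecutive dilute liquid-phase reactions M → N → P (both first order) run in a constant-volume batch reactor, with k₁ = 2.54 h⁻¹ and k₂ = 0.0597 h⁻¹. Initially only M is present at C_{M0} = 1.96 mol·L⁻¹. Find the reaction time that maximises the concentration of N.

1.51 h

The intermediate peaks when r₁ = r₂, i.e. k₁e^(−k₁t) = k₂e^(−k₂t), giving t_opt = ln(k₂/k₁)/(k₂−k₁).
= ln(0.0597/2.54)/(0.0597−2.54) = ln(0.02350)/-2.480 = -3.751/-2.480 = 1.51 h.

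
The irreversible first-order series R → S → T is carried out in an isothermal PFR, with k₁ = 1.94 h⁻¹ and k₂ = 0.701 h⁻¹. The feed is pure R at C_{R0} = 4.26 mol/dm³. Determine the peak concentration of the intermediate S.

2.39 mol/dm³

Evaluating C_S at τ_opt = ln(k₂/k₁)/(k₂−k₁) gives C_{S,max}/C_{R0} = (k₁/k₂)^[k₂/(k₂−k₁)].
= (1.94/0.701)^(0.701/(0.701−1.94)) = (2.767)^(-0.5658) = 0.5622.
C_{S,max} = 0.5622×4.26 = 2.39 mol/dm³.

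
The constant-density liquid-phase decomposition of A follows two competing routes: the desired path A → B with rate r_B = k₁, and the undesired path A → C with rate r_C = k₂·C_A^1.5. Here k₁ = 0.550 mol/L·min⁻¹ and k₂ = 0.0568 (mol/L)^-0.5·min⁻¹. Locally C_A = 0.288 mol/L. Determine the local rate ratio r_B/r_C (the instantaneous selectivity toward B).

62.7

S_{B/C} = r_B/r_C = (k₁)/(k₂·C_A^1.5) = (k₁/k₂)·C_A^-1.5.
= (0.550) / (0.0568×0.2880^1.5) = 0.5500/0.008779 = 62.7.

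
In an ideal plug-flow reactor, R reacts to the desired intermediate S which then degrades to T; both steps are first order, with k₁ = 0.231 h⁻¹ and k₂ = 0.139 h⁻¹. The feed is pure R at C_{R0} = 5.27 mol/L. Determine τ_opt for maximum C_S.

5.52 h

The intermediate peaks when r₁ = r₂, i.e. k₁e^(−k₁τ) = k₂e^(−k₂τ), giving τ_opt = ln(k₂/k₁)/(k₂−k₁).
= ln(0.139/0.231)/(0.139−0.231) = ln(0.6017)/-0.09200 = -0.5079/-0.09200 = 5.52 h.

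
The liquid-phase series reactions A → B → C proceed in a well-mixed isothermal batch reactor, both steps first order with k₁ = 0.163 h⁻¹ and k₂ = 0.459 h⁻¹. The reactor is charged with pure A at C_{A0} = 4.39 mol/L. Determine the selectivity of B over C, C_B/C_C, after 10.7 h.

0.126

The intermediate concentration in a first-order A→B→C sequence is C_B = k₁C_{A0}(e^(−k₁t) − e^(−k₂t))/(k₂−k₁).
e^(−k₁t) = e^(−0.163×10.7) = e^(−1.744) = 0.1748; e^(−k₂t) = e^(−4.911) = 0.007363.
C_B = 0.163×4.39/(0.459−0.163) × (0.1748−0.007363) = 2.417×0.1674 = 0.4048 mol/L.
C_A = C_{A0}e^(−k₁t) = 0.7674 mol/L, so C_C = C_{A0}−C_A−C_B = 3.218 mol/L; C_B/C_C = 0.126.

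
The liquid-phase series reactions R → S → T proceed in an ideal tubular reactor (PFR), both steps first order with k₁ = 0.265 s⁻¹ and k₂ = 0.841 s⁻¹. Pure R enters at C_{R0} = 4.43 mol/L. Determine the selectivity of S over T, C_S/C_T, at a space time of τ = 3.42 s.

Solving the coupled first-order balances gives C_S(τ) = [k₁/(k₂−k₁)]·C_{R0}·(e^(−k₁τ) − e^(−k₂τ)).
e^(−k₁τ) = e^(−0.265×3.42) = e^(−0.9063) = 0.4040; e^(−k₂τ) = e^(−2.876) = 0.05635.
C_S = 0.265×4.43/(0.841−0.265) × (0.4040−0.05635) = 2.038×0.3477 = 0.7086 mol/L.
C_R = C_{R0}e^(−k₁τ) = 1.790 mol/L, so C_T = C_{R0}−C_R−C_S = 1.932 mol/L; C_S/C_T = 0.367.

0.367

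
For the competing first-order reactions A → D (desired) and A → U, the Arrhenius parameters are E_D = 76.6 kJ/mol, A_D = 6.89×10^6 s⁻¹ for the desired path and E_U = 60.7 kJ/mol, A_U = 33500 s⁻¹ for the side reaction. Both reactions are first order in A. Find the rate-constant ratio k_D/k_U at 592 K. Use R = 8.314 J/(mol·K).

8.13

Since both paths have the same order in A, the concentration cancels and S_{D/U} = k_D/k_U = (A_D/A_U)·exp[(E_U−E_D)/(RT)].
(E_U−E_D)/(RT) = (60.7−76.6)×10³/(8.314×592) = -15900/4922 = -3.230.
k_D/k_U = (6.89×10^6/33500)·exp(-3.230) = 205.7 × 0.03954 = 8.13.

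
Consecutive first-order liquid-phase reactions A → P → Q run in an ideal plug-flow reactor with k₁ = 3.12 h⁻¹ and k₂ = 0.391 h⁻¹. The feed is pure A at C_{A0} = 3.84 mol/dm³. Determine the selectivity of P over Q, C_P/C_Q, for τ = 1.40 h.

The intermediate concentration in a first-order A→B→C sequence is C_P = k₁C_{A0}(e^(−k₁τ) − e^(−k₂τ))/(k₂−k₁).
e^(−k₁τ) = e^(−3.12×1.40) = e^(−4.368) = 0.01268; e^(−k₂τ) = e^(−0.5474) = 0.5785.
C_P = 3.12×3.84/(0.391−3.12) × (0.01268−0.5785) = (-4.390)×(-0.5658) = 2.484 mol/dm³.
C_A = C_{A0}e^(−k₁τ) = 0.04868 mol/dm³, so C_Q = C_{A0}−C_A−C_P = 1.307 mol/dm³; C_P/C_Q = 1.90.

1.90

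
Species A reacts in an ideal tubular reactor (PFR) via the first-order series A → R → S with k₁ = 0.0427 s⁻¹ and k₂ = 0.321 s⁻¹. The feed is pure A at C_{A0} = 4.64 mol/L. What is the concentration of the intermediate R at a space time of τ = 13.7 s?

0.388 mol/L

For first-order series with pure A initially, C_R(τ) = k₁C_{A0}/(k₂−k₁)·(e^(−k₁τ) − e^(−k₂τ)).
e^(−k₁τ) = e^(−0.0427×13.7) = e^(−0.5850) = 0.5571; e^(−k₂τ) = e^(−4.398) = 0.01231.
C_R = 0.0427×4.64/(0.321−0.0427) × (0.5571−0.01231) = 0.7119×0.5448 = 0.3879 mol/L.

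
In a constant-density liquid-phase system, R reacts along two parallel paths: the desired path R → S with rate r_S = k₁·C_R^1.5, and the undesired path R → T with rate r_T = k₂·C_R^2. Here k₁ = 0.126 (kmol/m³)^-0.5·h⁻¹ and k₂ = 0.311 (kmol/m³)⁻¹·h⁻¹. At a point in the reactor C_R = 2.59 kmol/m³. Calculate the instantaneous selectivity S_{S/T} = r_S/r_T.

0.252

S_{S/T} = r_S/r_T = (k₁·C_R^1.5)/(k₂·C_R^2) = (k₁/k₂)·C_R^-0.5.
= (0.126×2.590^1.5) / (0.311×2.590^2) = 0.5252/2.086 = 0.252.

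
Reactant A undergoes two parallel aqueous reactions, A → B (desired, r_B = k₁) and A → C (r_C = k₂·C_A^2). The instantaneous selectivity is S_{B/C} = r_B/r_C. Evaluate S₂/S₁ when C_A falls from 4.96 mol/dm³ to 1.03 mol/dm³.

23.2

S_{B/C} = (k₁/k₂)·C_A^-2, so S₂/S₁ = (C_{A,2}/C_{A,1})^-2.
= (1.03/4.96)^(-2) = (0.2077)^(-2) = 23.2.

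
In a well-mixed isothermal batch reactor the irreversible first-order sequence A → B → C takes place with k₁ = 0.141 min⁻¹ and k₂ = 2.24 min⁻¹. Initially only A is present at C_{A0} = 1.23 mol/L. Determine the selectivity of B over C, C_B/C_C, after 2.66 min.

0.172

Solving the coupled first-order balances gives C_B(t) = [k₁/(k₂−k₁)]·C_{A0}·(e^(−k₁t) − e^(−k₂t)).
e^(−k₁t) = e^(−0.141×2.66) = e^(−0.3751) = 0.6872; e^(−k₂t) = e^(−5.958) = 0.002584.
C_B = 0.141×1.23/(2.24−0.141) × (0.6872−0.002584) = 0.08263×0.6847 = 0.05657 mol/L.
C_A = C_{A0}e^(−k₁t) = 0.8453 mol/L, so C_C = C_{A0}−C_A−C_B = 0.3281 mol/L; C_B/C_C = 0.172.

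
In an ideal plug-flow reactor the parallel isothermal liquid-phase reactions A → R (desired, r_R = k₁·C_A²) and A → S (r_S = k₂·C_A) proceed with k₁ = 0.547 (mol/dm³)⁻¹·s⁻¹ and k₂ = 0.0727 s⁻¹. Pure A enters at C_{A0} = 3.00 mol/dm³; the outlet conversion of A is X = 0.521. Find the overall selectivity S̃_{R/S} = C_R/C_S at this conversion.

16.0

C_A = C_{A0}(1−X) = 1.437 mol/dm³.
Along a PFR/batch, dC_S/dC_A = −r_S/(r_R+r_S) = −k₂/(k₂+k₁·C_A).
Integrating from C_{A0} to C_A: C_S = (0.0727/0.547)·ln[(0.0727+0.547·3.00)/(0.0727+0.547·1.44)] = 0.1329·ln(1.714/0.8587) = 0.09183 mol/dm³.
Then C_R = (C_{A0}−C_A) − C_S = 1.563 − 0.09183 = 1.471 mol/dm³.
S̃_{R/S} = C_R/C_S = 1.471/0.09183 = 16.0.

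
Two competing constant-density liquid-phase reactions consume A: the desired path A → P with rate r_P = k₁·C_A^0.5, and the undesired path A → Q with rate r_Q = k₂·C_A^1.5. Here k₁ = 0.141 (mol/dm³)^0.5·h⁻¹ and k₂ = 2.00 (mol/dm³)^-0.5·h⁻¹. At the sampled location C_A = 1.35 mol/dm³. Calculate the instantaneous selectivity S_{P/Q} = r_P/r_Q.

0.0522

S_{P/Q} = r_P/r_Q = (k₁·C_A^0.5)/(k₂·C_A^1.5) = (k₁/k₂)·C_A⁻¹.
= (0.141×1.350^0.5) / (2.00×1.350^1.5) = 0.1638/3.137 = 0.0522.
The undesired path is higher order in A, so low C_A (CSTR or dilute feed) favours P.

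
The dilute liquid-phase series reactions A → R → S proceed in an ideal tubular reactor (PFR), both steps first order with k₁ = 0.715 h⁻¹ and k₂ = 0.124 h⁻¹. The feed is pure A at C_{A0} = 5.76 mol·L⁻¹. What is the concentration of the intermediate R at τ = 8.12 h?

Solving the coupled first-order balances gives C_R(τ) = [k₁/(k₂−k₁)]·C_{A0}·(e^(−k₁τ) − e^(−k₂τ)).
e^(−k₁τ) = e^(−0.715×8.12) = e^(−5.806) = 0.003010; e^(−k₂τ) = e^(−1.007) = 0.3654.
C_R = 0.715×5.76/(0.124−0.715) × (0.003010−0.3654) = (-6.969)×(-0.3623) = 2.525 mol·L⁻¹.

2.53 mol·L⁻¹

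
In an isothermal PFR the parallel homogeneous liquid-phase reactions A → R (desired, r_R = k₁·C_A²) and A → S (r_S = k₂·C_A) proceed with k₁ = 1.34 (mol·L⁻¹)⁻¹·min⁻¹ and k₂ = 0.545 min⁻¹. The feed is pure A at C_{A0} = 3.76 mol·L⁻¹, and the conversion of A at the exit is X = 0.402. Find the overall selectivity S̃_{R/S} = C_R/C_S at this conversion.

7.25

C_A = C_{A0}(1−X) = 2.248 mol·L⁻¹.
Along a PFR/batch, dC_S/dC_A = −r_S/(r_R+r_S) = −k₂/(k₂+k₁·C_A).
Integrating from C_{A0} to C_A: C_S = (0.545/1.34)·ln[(0.545+1.34·3.76)/(0.545+1.34·2.25)] = 0.4067·ln(5.583/3.558) = 0.1833 mol·L⁻¹.
Then C_R = (C_{A0}−C_A) − C_S = 1.512 − 0.1833 = 1.328 mol·L⁻¹.
S̃_{R/S} = C_R/C_S = 1.328/0.1833 = 7.25.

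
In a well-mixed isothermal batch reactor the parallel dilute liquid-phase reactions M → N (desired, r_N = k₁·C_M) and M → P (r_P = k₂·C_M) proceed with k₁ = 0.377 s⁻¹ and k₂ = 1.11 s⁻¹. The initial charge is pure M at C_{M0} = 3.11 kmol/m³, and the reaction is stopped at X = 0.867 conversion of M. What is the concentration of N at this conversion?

0.684 kmol/m³

C_M = C_{M0}(1−X) = 0.4136 kmol/m³.
Both paths are first order in M, so the instantaneous fraction to N is constant: dC_N/d(−C_M) = k₁/(k₁+k₂) = 0.2535.
C_N = 0.2535·(C_{M0}−C_M) = 0.2535×2.696 = 0.684 kmol/m³.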